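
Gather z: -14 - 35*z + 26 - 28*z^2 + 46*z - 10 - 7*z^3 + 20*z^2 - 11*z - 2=-7*z^3 - 8*z^2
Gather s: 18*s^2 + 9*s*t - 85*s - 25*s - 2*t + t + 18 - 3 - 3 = 18*s^2 + s*(9*t - 110) - t + 12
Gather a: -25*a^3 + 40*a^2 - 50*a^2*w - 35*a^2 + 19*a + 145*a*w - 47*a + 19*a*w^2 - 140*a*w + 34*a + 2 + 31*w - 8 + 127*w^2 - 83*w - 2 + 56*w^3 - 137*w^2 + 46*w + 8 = -25*a^3 + a^2*(5 - 50*w) + a*(19*w^2 + 5*w + 6) + 56*w^3 - 10*w^2 - 6*w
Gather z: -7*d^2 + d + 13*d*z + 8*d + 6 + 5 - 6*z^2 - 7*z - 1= -7*d^2 + 9*d - 6*z^2 + z*(13*d - 7) + 10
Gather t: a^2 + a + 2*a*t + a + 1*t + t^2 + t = a^2 + 2*a + t^2 + t*(2*a + 2)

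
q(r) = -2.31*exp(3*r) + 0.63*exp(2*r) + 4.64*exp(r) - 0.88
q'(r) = -6.93*exp(3*r) + 1.26*exp(2*r) + 4.64*exp(r)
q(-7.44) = -0.88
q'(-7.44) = 0.00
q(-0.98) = 0.83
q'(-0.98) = 1.55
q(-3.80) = -0.78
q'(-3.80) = 0.10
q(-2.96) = -0.64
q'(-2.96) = 0.24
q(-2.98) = -0.64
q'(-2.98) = 0.24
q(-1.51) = 0.15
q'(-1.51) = 1.01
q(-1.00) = 0.80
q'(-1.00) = 1.53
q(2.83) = -10981.50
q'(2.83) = -33280.02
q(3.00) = -18371.65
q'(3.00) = -55552.85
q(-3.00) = -0.65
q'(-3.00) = 0.23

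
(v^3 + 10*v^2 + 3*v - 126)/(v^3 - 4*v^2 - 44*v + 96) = (v^2 + 4*v - 21)/(v^2 - 10*v + 16)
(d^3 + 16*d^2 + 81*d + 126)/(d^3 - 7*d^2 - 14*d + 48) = (d^2 + 13*d + 42)/(d^2 - 10*d + 16)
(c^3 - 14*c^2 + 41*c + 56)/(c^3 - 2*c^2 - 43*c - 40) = (c - 7)/(c + 5)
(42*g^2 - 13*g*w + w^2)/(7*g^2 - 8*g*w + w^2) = (-6*g + w)/(-g + w)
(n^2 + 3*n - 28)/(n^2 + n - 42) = (n - 4)/(n - 6)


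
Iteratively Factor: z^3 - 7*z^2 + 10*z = (z - 2)*(z^2 - 5*z) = z*(z - 2)*(z - 5)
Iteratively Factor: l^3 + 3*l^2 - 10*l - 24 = (l - 3)*(l^2 + 6*l + 8) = (l - 3)*(l + 2)*(l + 4)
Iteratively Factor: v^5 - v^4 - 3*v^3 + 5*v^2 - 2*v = (v - 1)*(v^4 - 3*v^2 + 2*v) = (v - 1)^2*(v^3 + v^2 - 2*v) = (v - 1)^3*(v^2 + 2*v) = (v - 1)^3*(v + 2)*(v)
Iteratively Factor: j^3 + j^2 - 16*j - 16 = (j + 4)*(j^2 - 3*j - 4) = (j - 4)*(j + 4)*(j + 1)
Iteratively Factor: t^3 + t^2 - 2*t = (t + 2)*(t^2 - t) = t*(t + 2)*(t - 1)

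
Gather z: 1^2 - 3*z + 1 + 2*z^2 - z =2*z^2 - 4*z + 2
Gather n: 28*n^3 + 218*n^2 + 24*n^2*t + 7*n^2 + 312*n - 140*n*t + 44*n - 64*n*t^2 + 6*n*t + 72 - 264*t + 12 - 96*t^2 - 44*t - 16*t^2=28*n^3 + n^2*(24*t + 225) + n*(-64*t^2 - 134*t + 356) - 112*t^2 - 308*t + 84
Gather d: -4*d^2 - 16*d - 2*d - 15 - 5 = -4*d^2 - 18*d - 20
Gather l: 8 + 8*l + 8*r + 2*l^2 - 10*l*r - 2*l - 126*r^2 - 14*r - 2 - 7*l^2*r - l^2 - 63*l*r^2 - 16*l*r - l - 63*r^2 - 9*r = l^2*(1 - 7*r) + l*(-63*r^2 - 26*r + 5) - 189*r^2 - 15*r + 6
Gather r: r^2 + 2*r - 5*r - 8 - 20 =r^2 - 3*r - 28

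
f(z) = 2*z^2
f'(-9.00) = -36.00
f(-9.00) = 162.00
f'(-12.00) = -48.00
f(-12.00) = 288.00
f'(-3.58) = -14.32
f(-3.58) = 25.63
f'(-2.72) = -10.88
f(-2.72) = 14.80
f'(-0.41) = -1.64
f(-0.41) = 0.34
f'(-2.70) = -10.80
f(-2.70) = 14.58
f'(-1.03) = -4.12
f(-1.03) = 2.12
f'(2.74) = 10.96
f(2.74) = 15.02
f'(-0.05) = -0.20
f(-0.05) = 0.00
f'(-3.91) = -15.64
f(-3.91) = 30.58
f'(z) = 4*z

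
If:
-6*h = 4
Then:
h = -2/3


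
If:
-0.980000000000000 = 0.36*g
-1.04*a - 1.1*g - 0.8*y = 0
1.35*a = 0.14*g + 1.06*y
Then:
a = 1.31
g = -2.72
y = 2.03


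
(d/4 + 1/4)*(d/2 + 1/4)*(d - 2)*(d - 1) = d^4/8 - 3*d^3/16 - d^2/4 + 3*d/16 + 1/8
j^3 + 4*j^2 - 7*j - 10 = (j - 2)*(j + 1)*(j + 5)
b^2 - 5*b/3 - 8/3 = (b - 8/3)*(b + 1)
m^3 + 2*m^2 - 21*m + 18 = (m - 3)*(m - 1)*(m + 6)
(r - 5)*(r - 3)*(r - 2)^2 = r^4 - 12*r^3 + 51*r^2 - 92*r + 60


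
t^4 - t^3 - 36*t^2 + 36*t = t*(t - 6)*(t - 1)*(t + 6)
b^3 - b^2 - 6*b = b*(b - 3)*(b + 2)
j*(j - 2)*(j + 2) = j^3 - 4*j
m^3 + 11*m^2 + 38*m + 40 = (m + 2)*(m + 4)*(m + 5)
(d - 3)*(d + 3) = d^2 - 9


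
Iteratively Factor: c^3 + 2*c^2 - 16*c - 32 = (c - 4)*(c^2 + 6*c + 8) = (c - 4)*(c + 4)*(c + 2)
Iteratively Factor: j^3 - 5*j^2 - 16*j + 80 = (j + 4)*(j^2 - 9*j + 20) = (j - 4)*(j + 4)*(j - 5)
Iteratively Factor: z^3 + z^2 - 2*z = (z - 1)*(z^2 + 2*z) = z*(z - 1)*(z + 2)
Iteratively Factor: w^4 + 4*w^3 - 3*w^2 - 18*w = (w)*(w^3 + 4*w^2 - 3*w - 18) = w*(w - 2)*(w^2 + 6*w + 9) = w*(w - 2)*(w + 3)*(w + 3)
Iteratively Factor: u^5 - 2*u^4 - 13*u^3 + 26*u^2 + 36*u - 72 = (u + 2)*(u^4 - 4*u^3 - 5*u^2 + 36*u - 36) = (u - 3)*(u + 2)*(u^3 - u^2 - 8*u + 12) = (u - 3)*(u - 2)*(u + 2)*(u^2 + u - 6) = (u - 3)*(u - 2)^2*(u + 2)*(u + 3)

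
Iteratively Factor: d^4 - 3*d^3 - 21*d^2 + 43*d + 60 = (d + 4)*(d^3 - 7*d^2 + 7*d + 15) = (d - 3)*(d + 4)*(d^2 - 4*d - 5) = (d - 3)*(d + 1)*(d + 4)*(d - 5)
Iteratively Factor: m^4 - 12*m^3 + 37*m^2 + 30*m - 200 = (m - 4)*(m^3 - 8*m^2 + 5*m + 50) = (m - 5)*(m - 4)*(m^2 - 3*m - 10) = (m - 5)^2*(m - 4)*(m + 2)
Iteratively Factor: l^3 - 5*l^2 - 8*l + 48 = (l - 4)*(l^2 - l - 12) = (l - 4)*(l + 3)*(l - 4)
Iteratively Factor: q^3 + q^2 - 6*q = (q + 3)*(q^2 - 2*q) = q*(q + 3)*(q - 2)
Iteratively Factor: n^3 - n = (n)*(n^2 - 1) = n*(n - 1)*(n + 1)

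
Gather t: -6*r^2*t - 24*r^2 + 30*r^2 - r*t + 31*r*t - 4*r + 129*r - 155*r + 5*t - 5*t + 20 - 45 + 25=6*r^2 - 30*r + t*(-6*r^2 + 30*r)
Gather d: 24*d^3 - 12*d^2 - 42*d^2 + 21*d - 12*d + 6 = 24*d^3 - 54*d^2 + 9*d + 6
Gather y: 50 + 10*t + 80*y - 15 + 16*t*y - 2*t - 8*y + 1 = 8*t + y*(16*t + 72) + 36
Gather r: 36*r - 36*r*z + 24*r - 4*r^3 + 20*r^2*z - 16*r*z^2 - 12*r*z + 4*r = -4*r^3 + 20*r^2*z + r*(-16*z^2 - 48*z + 64)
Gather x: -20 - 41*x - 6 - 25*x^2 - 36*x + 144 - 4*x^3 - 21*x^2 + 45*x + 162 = -4*x^3 - 46*x^2 - 32*x + 280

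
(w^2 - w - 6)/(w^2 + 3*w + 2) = (w - 3)/(w + 1)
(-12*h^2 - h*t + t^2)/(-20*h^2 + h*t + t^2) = (3*h + t)/(5*h + t)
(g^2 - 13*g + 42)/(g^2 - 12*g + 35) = (g - 6)/(g - 5)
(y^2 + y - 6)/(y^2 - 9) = (y - 2)/(y - 3)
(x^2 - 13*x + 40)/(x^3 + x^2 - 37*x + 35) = (x - 8)/(x^2 + 6*x - 7)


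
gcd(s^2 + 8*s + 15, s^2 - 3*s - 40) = s + 5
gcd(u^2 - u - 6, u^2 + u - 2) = u + 2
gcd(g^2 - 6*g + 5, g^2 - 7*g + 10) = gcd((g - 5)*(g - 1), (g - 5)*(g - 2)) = g - 5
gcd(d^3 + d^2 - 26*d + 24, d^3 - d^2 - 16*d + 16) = d^2 - 5*d + 4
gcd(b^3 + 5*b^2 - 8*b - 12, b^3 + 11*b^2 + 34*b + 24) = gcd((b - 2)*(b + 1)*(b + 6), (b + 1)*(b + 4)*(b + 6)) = b^2 + 7*b + 6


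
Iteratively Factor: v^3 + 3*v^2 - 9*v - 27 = (v + 3)*(v^2 - 9) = (v + 3)^2*(v - 3)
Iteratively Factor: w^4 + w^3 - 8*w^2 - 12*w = (w)*(w^3 + w^2 - 8*w - 12) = w*(w + 2)*(w^2 - w - 6) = w*(w + 2)^2*(w - 3)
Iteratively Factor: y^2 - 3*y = (y)*(y - 3)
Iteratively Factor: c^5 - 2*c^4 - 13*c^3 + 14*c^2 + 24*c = (c + 1)*(c^4 - 3*c^3 - 10*c^2 + 24*c) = c*(c + 1)*(c^3 - 3*c^2 - 10*c + 24) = c*(c - 2)*(c + 1)*(c^2 - c - 12) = c*(c - 4)*(c - 2)*(c + 1)*(c + 3)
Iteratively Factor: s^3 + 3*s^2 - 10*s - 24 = (s + 4)*(s^2 - s - 6) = (s - 3)*(s + 4)*(s + 2)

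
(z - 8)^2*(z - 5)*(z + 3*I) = z^4 - 21*z^3 + 3*I*z^3 + 144*z^2 - 63*I*z^2 - 320*z + 432*I*z - 960*I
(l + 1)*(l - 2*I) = l^2 + l - 2*I*l - 2*I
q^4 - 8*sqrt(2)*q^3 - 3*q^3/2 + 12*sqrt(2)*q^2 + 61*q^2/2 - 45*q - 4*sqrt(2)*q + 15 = (q - 1)*(q - 1/2)*(q - 5*sqrt(2))*(q - 3*sqrt(2))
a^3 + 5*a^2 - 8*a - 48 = (a - 3)*(a + 4)^2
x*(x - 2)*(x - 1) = x^3 - 3*x^2 + 2*x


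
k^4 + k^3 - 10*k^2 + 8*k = k*(k - 2)*(k - 1)*(k + 4)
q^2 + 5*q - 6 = (q - 1)*(q + 6)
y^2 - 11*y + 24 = (y - 8)*(y - 3)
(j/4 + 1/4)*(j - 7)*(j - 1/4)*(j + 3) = j^4/4 - 13*j^3/16 - 97*j^2/16 - 59*j/16 + 21/16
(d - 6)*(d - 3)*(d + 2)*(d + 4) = d^4 - 3*d^3 - 28*d^2 + 36*d + 144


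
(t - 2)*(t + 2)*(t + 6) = t^3 + 6*t^2 - 4*t - 24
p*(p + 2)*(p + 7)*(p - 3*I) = p^4 + 9*p^3 - 3*I*p^3 + 14*p^2 - 27*I*p^2 - 42*I*p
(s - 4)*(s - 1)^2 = s^3 - 6*s^2 + 9*s - 4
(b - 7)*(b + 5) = b^2 - 2*b - 35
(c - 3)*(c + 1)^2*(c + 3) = c^4 + 2*c^3 - 8*c^2 - 18*c - 9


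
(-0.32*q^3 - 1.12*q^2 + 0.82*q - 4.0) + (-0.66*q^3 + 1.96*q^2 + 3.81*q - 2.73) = -0.98*q^3 + 0.84*q^2 + 4.63*q - 6.73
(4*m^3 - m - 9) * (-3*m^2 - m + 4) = -12*m^5 - 4*m^4 + 19*m^3 + 28*m^2 + 5*m - 36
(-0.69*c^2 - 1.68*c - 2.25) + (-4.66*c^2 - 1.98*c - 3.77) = -5.35*c^2 - 3.66*c - 6.02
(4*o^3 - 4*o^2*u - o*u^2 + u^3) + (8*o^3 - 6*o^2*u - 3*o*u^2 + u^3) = 12*o^3 - 10*o^2*u - 4*o*u^2 + 2*u^3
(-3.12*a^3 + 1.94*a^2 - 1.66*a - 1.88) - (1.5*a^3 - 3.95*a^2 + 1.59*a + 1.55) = -4.62*a^3 + 5.89*a^2 - 3.25*a - 3.43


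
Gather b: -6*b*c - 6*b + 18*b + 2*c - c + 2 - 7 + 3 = b*(12 - 6*c) + c - 2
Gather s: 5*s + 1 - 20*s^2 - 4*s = -20*s^2 + s + 1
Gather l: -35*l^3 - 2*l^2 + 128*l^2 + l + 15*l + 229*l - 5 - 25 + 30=-35*l^3 + 126*l^2 + 245*l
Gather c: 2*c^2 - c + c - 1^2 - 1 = 2*c^2 - 2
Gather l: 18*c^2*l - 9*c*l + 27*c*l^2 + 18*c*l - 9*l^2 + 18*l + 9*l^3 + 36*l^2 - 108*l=9*l^3 + l^2*(27*c + 27) + l*(18*c^2 + 9*c - 90)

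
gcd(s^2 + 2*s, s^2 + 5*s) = s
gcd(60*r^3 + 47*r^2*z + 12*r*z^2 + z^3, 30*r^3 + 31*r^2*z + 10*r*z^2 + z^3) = 15*r^2 + 8*r*z + z^2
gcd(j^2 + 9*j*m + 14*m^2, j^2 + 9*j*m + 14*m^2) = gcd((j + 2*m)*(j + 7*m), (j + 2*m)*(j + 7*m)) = j^2 + 9*j*m + 14*m^2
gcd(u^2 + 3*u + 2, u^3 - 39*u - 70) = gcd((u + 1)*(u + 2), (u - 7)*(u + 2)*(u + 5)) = u + 2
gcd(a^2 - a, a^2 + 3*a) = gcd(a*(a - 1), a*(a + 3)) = a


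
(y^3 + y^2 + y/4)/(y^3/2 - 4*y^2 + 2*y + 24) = y*(4*y^2 + 4*y + 1)/(2*(y^3 - 8*y^2 + 4*y + 48))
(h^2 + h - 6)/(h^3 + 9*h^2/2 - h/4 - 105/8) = 8*(h^2 + h - 6)/(8*h^3 + 36*h^2 - 2*h - 105)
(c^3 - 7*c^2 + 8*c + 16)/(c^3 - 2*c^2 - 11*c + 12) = (c^2 - 3*c - 4)/(c^2 + 2*c - 3)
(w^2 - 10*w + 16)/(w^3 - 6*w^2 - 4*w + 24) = (w - 8)/(w^2 - 4*w - 12)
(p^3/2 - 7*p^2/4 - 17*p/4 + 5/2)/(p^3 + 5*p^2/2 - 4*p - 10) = (2*p^2 - 11*p + 5)/(2*(2*p^2 + p - 10))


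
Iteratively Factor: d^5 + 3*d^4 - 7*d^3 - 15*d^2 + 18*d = (d - 1)*(d^4 + 4*d^3 - 3*d^2 - 18*d) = d*(d - 1)*(d^3 + 4*d^2 - 3*d - 18) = d*(d - 1)*(d + 3)*(d^2 + d - 6) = d*(d - 2)*(d - 1)*(d + 3)*(d + 3)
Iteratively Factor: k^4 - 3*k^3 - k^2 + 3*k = (k - 3)*(k^3 - k) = (k - 3)*(k + 1)*(k^2 - k) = (k - 3)*(k - 1)*(k + 1)*(k)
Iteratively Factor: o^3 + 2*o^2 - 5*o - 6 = (o + 1)*(o^2 + o - 6) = (o - 2)*(o + 1)*(o + 3)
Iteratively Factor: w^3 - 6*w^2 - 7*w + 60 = (w - 5)*(w^2 - w - 12) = (w - 5)*(w - 4)*(w + 3)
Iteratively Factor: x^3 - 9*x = (x + 3)*(x^2 - 3*x) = x*(x + 3)*(x - 3)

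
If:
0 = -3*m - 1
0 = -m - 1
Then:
No Solution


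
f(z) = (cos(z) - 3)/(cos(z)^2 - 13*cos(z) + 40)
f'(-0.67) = 0.00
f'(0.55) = -0.00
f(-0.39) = -0.07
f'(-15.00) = 0.00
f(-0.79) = -0.07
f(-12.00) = -0.07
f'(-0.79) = 0.00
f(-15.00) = -0.07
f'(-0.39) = 0.00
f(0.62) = -0.07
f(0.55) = -0.07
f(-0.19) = -0.07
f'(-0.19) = 0.00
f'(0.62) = -0.00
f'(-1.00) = 0.00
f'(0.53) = -0.00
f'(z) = (2*sin(z)*cos(z) - 13*sin(z))*(cos(z) - 3)/(cos(z)^2 - 13*cos(z) + 40)^2 - sin(z)/(cos(z)^2 - 13*cos(z) + 40) = (cos(z)^2 - 6*cos(z) - 1)*sin(z)/(cos(z)^2 - 13*cos(z) + 40)^2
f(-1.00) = -0.07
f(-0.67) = -0.07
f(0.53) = -0.07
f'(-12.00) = 0.00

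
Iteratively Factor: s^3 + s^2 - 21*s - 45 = (s + 3)*(s^2 - 2*s - 15) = (s + 3)^2*(s - 5)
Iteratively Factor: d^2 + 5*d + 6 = (d + 2)*(d + 3)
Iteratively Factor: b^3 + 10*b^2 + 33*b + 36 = (b + 3)*(b^2 + 7*b + 12) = (b + 3)*(b + 4)*(b + 3)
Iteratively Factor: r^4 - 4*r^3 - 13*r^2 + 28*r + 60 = (r + 2)*(r^3 - 6*r^2 - r + 30) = (r - 5)*(r + 2)*(r^2 - r - 6) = (r - 5)*(r - 3)*(r + 2)*(r + 2)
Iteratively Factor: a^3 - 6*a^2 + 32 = (a - 4)*(a^2 - 2*a - 8) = (a - 4)*(a + 2)*(a - 4)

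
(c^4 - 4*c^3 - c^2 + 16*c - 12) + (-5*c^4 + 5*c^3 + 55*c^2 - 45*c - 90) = -4*c^4 + c^3 + 54*c^2 - 29*c - 102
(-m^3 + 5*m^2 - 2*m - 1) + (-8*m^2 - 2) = -m^3 - 3*m^2 - 2*m - 3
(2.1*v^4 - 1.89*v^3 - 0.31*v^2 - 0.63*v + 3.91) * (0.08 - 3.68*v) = -7.728*v^5 + 7.1232*v^4 + 0.9896*v^3 + 2.2936*v^2 - 14.4392*v + 0.3128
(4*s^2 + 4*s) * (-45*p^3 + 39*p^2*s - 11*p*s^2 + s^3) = -180*p^3*s^2 - 180*p^3*s + 156*p^2*s^3 + 156*p^2*s^2 - 44*p*s^4 - 44*p*s^3 + 4*s^5 + 4*s^4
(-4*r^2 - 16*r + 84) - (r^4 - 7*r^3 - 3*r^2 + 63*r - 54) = -r^4 + 7*r^3 - r^2 - 79*r + 138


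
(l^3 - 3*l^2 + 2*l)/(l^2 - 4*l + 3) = l*(l - 2)/(l - 3)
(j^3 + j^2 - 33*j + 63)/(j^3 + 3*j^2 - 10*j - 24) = (j^2 + 4*j - 21)/(j^2 + 6*j + 8)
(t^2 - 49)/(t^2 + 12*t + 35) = (t - 7)/(t + 5)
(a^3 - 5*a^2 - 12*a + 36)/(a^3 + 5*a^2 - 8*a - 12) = (a^2 - 3*a - 18)/(a^2 + 7*a + 6)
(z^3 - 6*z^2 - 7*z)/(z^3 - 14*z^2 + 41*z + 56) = z/(z - 8)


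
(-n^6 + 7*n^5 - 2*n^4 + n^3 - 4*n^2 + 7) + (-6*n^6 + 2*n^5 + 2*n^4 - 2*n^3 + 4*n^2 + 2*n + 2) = -7*n^6 + 9*n^5 - n^3 + 2*n + 9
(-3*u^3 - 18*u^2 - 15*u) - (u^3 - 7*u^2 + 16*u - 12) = -4*u^3 - 11*u^2 - 31*u + 12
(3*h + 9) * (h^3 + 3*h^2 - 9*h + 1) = 3*h^4 + 18*h^3 - 78*h + 9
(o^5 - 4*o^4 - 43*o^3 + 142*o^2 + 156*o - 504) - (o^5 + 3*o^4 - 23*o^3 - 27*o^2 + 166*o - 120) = -7*o^4 - 20*o^3 + 169*o^2 - 10*o - 384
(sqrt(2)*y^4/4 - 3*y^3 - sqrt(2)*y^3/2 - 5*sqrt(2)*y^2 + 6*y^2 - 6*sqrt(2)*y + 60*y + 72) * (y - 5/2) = sqrt(2)*y^5/4 - 3*y^4 - 9*sqrt(2)*y^4/8 - 15*sqrt(2)*y^3/4 + 27*y^3/2 + 13*sqrt(2)*y^2/2 + 45*y^2 - 78*y + 15*sqrt(2)*y - 180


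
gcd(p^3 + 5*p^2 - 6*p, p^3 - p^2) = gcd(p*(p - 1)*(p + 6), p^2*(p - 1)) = p^2 - p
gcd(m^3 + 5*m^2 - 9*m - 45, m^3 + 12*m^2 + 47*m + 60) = m^2 + 8*m + 15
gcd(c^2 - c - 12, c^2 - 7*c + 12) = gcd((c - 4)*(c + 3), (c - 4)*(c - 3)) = c - 4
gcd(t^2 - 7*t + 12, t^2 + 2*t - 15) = t - 3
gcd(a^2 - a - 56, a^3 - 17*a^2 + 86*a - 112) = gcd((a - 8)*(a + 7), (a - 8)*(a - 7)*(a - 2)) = a - 8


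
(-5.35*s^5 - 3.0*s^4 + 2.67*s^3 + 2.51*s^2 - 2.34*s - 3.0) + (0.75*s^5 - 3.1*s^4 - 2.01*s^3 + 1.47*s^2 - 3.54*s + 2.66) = -4.6*s^5 - 6.1*s^4 + 0.66*s^3 + 3.98*s^2 - 5.88*s - 0.34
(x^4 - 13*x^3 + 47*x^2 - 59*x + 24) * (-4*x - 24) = -4*x^5 + 28*x^4 + 124*x^3 - 892*x^2 + 1320*x - 576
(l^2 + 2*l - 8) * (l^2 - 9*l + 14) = l^4 - 7*l^3 - 12*l^2 + 100*l - 112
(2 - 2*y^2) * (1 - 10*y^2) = 20*y^4 - 22*y^2 + 2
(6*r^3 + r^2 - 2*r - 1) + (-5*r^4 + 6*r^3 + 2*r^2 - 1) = -5*r^4 + 12*r^3 + 3*r^2 - 2*r - 2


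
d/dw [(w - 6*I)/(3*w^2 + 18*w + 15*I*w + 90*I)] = (-w^2 + 12*I*w - 30 + 66*I)/(3*w^4 + w^3*(36 + 30*I) + w^2*(33 + 360*I) + w*(-900 + 1080*I) - 2700)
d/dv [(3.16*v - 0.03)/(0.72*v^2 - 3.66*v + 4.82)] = (-2.2752*v^2 + 0.0432000000000006*v + 15.1214)/(0.5184*v^4 - 5.2704*v^3 + 20.3364*v^2 - 35.2824*v + 23.2324)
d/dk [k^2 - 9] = 2*k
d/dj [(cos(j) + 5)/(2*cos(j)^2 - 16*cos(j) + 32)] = (cos(j) + 14)*sin(j)/(2*(cos(j) - 4)^3)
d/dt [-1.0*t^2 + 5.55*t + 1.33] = 5.55 - 2.0*t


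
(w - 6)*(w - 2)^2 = w^3 - 10*w^2 + 28*w - 24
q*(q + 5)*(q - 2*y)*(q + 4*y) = q^4 + 2*q^3*y + 5*q^3 - 8*q^2*y^2 + 10*q^2*y - 40*q*y^2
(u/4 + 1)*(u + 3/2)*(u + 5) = u^3/4 + 21*u^2/8 + 67*u/8 + 15/2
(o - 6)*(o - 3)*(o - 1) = o^3 - 10*o^2 + 27*o - 18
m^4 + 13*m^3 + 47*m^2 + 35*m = m*(m + 1)*(m + 5)*(m + 7)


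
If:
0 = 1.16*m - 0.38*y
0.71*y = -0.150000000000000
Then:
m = -0.07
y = -0.21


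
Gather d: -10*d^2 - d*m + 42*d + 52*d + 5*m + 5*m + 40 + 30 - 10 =-10*d^2 + d*(94 - m) + 10*m + 60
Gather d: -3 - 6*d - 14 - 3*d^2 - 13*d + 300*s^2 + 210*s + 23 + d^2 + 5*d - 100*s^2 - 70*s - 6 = -2*d^2 - 14*d + 200*s^2 + 140*s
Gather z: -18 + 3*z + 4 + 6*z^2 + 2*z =6*z^2 + 5*z - 14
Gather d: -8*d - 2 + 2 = -8*d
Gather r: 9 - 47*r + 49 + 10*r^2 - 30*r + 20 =10*r^2 - 77*r + 78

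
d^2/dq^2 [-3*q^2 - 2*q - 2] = -6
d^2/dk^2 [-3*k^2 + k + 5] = -6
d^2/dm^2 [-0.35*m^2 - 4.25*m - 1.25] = -0.700000000000000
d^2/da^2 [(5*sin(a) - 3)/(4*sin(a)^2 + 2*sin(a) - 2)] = (-10*sin(a)^4 + 39*sin(a)^3 - 40*sin(a)^2 + 15*sin(a) - 4)/((sin(a) + 1)^2*(2*sin(a) - 1)^3)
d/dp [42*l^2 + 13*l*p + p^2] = 13*l + 2*p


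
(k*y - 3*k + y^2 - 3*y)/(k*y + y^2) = (y - 3)/y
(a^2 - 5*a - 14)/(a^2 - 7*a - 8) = (-a^2 + 5*a + 14)/(-a^2 + 7*a + 8)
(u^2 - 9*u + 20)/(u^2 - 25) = (u - 4)/(u + 5)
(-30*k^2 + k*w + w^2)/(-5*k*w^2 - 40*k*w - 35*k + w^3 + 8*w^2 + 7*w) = (6*k + w)/(w^2 + 8*w + 7)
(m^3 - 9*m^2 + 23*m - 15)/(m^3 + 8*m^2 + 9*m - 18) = (m^2 - 8*m + 15)/(m^2 + 9*m + 18)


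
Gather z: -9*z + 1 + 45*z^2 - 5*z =45*z^2 - 14*z + 1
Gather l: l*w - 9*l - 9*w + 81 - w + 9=l*(w - 9) - 10*w + 90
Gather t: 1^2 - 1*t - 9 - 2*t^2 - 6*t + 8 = -2*t^2 - 7*t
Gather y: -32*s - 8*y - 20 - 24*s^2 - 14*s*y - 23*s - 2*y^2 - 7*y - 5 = -24*s^2 - 55*s - 2*y^2 + y*(-14*s - 15) - 25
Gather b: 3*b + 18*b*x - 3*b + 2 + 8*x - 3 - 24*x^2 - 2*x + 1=18*b*x - 24*x^2 + 6*x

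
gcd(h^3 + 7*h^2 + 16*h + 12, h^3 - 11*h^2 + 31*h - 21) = 1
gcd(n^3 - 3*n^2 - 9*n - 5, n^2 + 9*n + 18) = 1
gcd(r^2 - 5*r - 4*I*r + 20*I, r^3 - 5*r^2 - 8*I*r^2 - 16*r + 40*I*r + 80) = r^2 + r*(-5 - 4*I) + 20*I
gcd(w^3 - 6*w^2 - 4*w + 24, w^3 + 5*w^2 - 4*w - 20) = w^2 - 4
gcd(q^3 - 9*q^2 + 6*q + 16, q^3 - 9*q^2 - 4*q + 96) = q - 8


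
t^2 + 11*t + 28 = (t + 4)*(t + 7)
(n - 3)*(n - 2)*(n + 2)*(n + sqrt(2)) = n^4 - 3*n^3 + sqrt(2)*n^3 - 3*sqrt(2)*n^2 - 4*n^2 - 4*sqrt(2)*n + 12*n + 12*sqrt(2)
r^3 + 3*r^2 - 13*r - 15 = (r - 3)*(r + 1)*(r + 5)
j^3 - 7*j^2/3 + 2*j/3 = j*(j - 2)*(j - 1/3)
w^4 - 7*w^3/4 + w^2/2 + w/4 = w*(w - 1)^2*(w + 1/4)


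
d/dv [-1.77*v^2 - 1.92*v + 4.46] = -3.54*v - 1.92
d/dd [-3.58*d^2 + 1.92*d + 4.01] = 1.92 - 7.16*d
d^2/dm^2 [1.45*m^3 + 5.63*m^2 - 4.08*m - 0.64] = 8.7*m + 11.26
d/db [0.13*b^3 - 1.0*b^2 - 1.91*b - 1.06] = 0.39*b^2 - 2.0*b - 1.91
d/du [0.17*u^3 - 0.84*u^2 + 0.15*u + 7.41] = 0.51*u^2 - 1.68*u + 0.15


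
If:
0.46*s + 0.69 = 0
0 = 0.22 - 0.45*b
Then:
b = 0.49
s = -1.50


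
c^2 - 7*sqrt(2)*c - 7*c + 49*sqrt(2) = (c - 7)*(c - 7*sqrt(2))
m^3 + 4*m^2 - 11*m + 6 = (m - 1)^2*(m + 6)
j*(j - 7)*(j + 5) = j^3 - 2*j^2 - 35*j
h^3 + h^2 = h^2*(h + 1)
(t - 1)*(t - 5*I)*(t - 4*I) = t^3 - t^2 - 9*I*t^2 - 20*t + 9*I*t + 20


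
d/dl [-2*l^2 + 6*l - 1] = 6 - 4*l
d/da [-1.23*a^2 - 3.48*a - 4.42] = -2.46*a - 3.48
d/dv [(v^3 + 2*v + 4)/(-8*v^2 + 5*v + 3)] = (-8*v^4 + 10*v^3 + 25*v^2 + 64*v - 14)/(64*v^4 - 80*v^3 - 23*v^2 + 30*v + 9)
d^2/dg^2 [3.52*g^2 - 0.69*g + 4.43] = 7.04000000000000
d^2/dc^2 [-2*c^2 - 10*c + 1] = -4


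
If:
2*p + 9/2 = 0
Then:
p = -9/4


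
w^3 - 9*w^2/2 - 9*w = w*(w - 6)*(w + 3/2)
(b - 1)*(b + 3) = b^2 + 2*b - 3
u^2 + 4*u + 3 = (u + 1)*(u + 3)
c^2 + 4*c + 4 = (c + 2)^2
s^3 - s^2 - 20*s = s*(s - 5)*(s + 4)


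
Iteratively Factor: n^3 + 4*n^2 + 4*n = (n + 2)*(n^2 + 2*n) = (n + 2)^2*(n)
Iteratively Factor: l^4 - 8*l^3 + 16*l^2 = (l)*(l^3 - 8*l^2 + 16*l) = l^2*(l^2 - 8*l + 16) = l^2*(l - 4)*(l - 4)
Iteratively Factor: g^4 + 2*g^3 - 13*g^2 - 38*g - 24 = (g + 2)*(g^3 - 13*g - 12) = (g + 1)*(g + 2)*(g^2 - g - 12) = (g + 1)*(g + 2)*(g + 3)*(g - 4)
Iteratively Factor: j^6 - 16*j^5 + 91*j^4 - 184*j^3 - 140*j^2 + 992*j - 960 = (j + 2)*(j^5 - 18*j^4 + 127*j^3 - 438*j^2 + 736*j - 480) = (j - 4)*(j + 2)*(j^4 - 14*j^3 + 71*j^2 - 154*j + 120) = (j - 5)*(j - 4)*(j + 2)*(j^3 - 9*j^2 + 26*j - 24) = (j - 5)*(j - 4)^2*(j + 2)*(j^2 - 5*j + 6) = (j - 5)*(j - 4)^2*(j - 2)*(j + 2)*(j - 3)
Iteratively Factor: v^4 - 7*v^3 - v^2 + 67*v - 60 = (v - 1)*(v^3 - 6*v^2 - 7*v + 60) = (v - 1)*(v + 3)*(v^2 - 9*v + 20) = (v - 4)*(v - 1)*(v + 3)*(v - 5)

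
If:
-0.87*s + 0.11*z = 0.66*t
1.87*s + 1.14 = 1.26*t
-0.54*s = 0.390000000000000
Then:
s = -0.72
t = -0.17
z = -6.71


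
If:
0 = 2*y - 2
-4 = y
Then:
No Solution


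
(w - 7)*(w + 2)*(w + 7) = w^3 + 2*w^2 - 49*w - 98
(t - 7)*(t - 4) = t^2 - 11*t + 28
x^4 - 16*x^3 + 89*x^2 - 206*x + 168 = (x - 7)*(x - 4)*(x - 3)*(x - 2)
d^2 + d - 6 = (d - 2)*(d + 3)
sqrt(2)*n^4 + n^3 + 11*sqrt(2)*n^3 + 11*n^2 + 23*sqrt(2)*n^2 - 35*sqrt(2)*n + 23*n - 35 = (n - 1)*(n + 5)*(n + 7)*(sqrt(2)*n + 1)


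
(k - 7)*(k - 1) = k^2 - 8*k + 7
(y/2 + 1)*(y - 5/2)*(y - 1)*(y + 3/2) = y^4/2 - 27*y^2/8 - 7*y/8 + 15/4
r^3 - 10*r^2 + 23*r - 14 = (r - 7)*(r - 2)*(r - 1)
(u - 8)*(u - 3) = u^2 - 11*u + 24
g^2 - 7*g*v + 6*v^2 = (g - 6*v)*(g - v)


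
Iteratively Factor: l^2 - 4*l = (l - 4)*(l)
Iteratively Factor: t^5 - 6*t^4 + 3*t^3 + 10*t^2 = (t - 5)*(t^4 - t^3 - 2*t^2) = t*(t - 5)*(t^3 - t^2 - 2*t) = t*(t - 5)*(t + 1)*(t^2 - 2*t) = t^2*(t - 5)*(t + 1)*(t - 2)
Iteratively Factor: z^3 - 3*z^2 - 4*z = (z)*(z^2 - 3*z - 4) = z*(z + 1)*(z - 4)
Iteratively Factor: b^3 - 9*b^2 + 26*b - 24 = (b - 4)*(b^2 - 5*b + 6) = (b - 4)*(b - 3)*(b - 2)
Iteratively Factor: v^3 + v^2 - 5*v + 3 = (v + 3)*(v^2 - 2*v + 1) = (v - 1)*(v + 3)*(v - 1)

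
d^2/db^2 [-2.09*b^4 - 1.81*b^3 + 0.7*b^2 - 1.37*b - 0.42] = -25.08*b^2 - 10.86*b + 1.4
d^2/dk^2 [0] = 0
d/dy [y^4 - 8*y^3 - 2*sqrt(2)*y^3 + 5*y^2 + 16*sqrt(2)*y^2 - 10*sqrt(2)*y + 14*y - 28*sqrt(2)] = 4*y^3 - 24*y^2 - 6*sqrt(2)*y^2 + 10*y + 32*sqrt(2)*y - 10*sqrt(2) + 14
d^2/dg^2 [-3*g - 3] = 0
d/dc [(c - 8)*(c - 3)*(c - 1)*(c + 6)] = 4*c^3 - 18*c^2 - 74*c + 186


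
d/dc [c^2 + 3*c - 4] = 2*c + 3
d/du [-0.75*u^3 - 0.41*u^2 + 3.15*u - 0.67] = -2.25*u^2 - 0.82*u + 3.15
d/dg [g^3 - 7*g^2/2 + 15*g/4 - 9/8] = 3*g^2 - 7*g + 15/4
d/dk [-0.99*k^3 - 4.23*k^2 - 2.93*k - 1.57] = -2.97*k^2 - 8.46*k - 2.93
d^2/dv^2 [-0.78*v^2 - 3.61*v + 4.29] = -1.56000000000000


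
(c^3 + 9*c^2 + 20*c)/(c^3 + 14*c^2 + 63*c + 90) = c*(c + 4)/(c^2 + 9*c + 18)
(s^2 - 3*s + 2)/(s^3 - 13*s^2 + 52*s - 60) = (s - 1)/(s^2 - 11*s + 30)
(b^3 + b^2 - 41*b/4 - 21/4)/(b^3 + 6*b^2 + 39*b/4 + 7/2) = (b - 3)/(b + 2)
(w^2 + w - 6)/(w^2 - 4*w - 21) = (w - 2)/(w - 7)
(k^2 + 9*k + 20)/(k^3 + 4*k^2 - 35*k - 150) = (k + 4)/(k^2 - k - 30)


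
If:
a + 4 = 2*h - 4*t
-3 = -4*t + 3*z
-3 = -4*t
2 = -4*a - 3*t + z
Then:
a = -17/16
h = 95/32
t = 3/4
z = 0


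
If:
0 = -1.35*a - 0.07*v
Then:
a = -0.0518518518518519*v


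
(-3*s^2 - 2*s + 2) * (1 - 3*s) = 9*s^3 + 3*s^2 - 8*s + 2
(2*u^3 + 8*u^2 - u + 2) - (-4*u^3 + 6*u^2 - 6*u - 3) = 6*u^3 + 2*u^2 + 5*u + 5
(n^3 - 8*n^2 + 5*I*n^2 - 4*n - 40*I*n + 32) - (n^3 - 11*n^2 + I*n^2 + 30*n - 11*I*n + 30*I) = 3*n^2 + 4*I*n^2 - 34*n - 29*I*n + 32 - 30*I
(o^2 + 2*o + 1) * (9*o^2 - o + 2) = 9*o^4 + 17*o^3 + 9*o^2 + 3*o + 2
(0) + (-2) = -2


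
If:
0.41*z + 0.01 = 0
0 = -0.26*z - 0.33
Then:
No Solution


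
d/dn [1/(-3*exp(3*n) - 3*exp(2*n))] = (exp(n) + 2/3)*exp(-2*n)/(exp(n) + 1)^2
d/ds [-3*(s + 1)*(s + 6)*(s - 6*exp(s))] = 18*s^2*exp(s) - 9*s^2 + 162*s*exp(s) - 42*s + 234*exp(s) - 18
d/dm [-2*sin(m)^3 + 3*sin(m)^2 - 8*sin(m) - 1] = 2*(-3*sin(m)^2 + 3*sin(m) - 4)*cos(m)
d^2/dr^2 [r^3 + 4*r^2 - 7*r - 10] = 6*r + 8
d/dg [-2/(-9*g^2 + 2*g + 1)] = 4*(1 - 9*g)/(-9*g^2 + 2*g + 1)^2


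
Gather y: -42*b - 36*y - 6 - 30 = -42*b - 36*y - 36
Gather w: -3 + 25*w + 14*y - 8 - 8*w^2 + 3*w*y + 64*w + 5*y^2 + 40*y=-8*w^2 + w*(3*y + 89) + 5*y^2 + 54*y - 11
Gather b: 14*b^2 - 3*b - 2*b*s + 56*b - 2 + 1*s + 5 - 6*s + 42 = 14*b^2 + b*(53 - 2*s) - 5*s + 45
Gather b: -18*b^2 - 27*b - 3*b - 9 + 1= -18*b^2 - 30*b - 8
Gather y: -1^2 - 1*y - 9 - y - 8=-2*y - 18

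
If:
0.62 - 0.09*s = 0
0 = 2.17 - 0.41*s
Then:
No Solution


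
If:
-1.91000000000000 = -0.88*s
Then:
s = 2.17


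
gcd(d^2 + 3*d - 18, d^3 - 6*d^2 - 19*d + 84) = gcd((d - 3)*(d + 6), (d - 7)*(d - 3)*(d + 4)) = d - 3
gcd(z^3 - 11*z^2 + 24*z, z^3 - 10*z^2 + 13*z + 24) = z^2 - 11*z + 24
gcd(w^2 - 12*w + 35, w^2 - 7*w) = w - 7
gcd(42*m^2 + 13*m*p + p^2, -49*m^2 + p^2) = 7*m + p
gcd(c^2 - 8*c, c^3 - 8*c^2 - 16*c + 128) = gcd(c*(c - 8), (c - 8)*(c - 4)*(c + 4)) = c - 8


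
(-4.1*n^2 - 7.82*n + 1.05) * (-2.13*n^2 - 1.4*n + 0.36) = 8.733*n^4 + 22.3966*n^3 + 7.2355*n^2 - 4.2852*n + 0.378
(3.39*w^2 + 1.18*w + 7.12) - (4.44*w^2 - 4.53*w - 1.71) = -1.05*w^2 + 5.71*w + 8.83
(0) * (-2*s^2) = 0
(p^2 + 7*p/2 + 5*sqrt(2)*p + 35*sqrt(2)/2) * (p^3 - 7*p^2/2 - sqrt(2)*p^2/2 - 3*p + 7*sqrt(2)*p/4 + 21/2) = p^5 + 9*sqrt(2)*p^4/2 - 81*p^3/4 - 561*sqrt(2)*p^2/8 + 98*p + 735*sqrt(2)/4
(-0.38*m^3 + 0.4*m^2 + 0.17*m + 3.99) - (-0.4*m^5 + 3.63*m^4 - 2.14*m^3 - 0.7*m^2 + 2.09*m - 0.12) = 0.4*m^5 - 3.63*m^4 + 1.76*m^3 + 1.1*m^2 - 1.92*m + 4.11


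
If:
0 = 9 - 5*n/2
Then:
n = 18/5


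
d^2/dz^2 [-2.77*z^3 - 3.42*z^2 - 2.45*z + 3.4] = -16.62*z - 6.84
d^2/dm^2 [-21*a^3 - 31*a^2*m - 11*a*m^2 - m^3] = -22*a - 6*m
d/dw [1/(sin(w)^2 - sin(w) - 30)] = (1 - 2*sin(w))*cos(w)/(sin(w) + cos(w)^2 + 29)^2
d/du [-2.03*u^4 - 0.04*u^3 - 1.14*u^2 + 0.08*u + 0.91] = -8.12*u^3 - 0.12*u^2 - 2.28*u + 0.08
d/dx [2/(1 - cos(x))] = -2*sin(x)/(cos(x) - 1)^2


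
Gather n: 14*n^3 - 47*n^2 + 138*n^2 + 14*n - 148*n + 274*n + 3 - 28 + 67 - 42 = 14*n^3 + 91*n^2 + 140*n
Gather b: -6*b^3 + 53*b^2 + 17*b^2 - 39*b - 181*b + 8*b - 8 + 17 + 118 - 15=-6*b^3 + 70*b^2 - 212*b + 112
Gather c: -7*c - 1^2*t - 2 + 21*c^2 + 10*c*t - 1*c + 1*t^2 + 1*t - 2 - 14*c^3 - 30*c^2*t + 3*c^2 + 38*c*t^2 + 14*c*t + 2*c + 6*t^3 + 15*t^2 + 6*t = -14*c^3 + c^2*(24 - 30*t) + c*(38*t^2 + 24*t - 6) + 6*t^3 + 16*t^2 + 6*t - 4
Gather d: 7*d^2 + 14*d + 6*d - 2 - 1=7*d^2 + 20*d - 3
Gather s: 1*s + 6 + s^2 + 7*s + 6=s^2 + 8*s + 12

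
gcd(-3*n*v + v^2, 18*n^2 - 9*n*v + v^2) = -3*n + v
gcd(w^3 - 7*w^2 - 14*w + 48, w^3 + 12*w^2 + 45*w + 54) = w + 3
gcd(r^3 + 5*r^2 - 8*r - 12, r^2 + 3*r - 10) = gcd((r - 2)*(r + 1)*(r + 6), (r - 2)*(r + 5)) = r - 2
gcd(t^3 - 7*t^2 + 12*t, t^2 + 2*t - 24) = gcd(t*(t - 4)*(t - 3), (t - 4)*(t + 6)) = t - 4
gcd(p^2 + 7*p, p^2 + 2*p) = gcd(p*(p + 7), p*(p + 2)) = p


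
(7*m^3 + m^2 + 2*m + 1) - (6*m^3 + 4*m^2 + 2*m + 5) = m^3 - 3*m^2 - 4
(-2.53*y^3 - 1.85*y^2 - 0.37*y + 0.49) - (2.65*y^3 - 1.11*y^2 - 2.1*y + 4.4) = -5.18*y^3 - 0.74*y^2 + 1.73*y - 3.91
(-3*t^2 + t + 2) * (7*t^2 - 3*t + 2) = -21*t^4 + 16*t^3 + 5*t^2 - 4*t + 4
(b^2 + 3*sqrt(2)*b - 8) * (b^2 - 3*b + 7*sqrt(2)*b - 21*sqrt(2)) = b^4 - 3*b^3 + 10*sqrt(2)*b^3 - 30*sqrt(2)*b^2 + 34*b^2 - 102*b - 56*sqrt(2)*b + 168*sqrt(2)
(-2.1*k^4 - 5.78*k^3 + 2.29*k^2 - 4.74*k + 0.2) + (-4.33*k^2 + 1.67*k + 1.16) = -2.1*k^4 - 5.78*k^3 - 2.04*k^2 - 3.07*k + 1.36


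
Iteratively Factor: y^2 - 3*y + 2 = (y - 1)*(y - 2)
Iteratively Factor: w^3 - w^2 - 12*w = (w + 3)*(w^2 - 4*w) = w*(w + 3)*(w - 4)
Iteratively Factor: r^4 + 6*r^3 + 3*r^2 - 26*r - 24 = (r + 4)*(r^3 + 2*r^2 - 5*r - 6) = (r + 1)*(r + 4)*(r^2 + r - 6) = (r - 2)*(r + 1)*(r + 4)*(r + 3)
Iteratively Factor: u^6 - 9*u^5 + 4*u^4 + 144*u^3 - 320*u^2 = (u - 5)*(u^5 - 4*u^4 - 16*u^3 + 64*u^2) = u*(u - 5)*(u^4 - 4*u^3 - 16*u^2 + 64*u) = u*(u - 5)*(u - 4)*(u^3 - 16*u) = u^2*(u - 5)*(u - 4)*(u^2 - 16) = u^2*(u - 5)*(u - 4)^2*(u + 4)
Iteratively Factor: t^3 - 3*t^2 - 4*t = (t + 1)*(t^2 - 4*t) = t*(t + 1)*(t - 4)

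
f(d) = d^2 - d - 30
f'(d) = 2*d - 1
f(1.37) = -29.49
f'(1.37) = 1.74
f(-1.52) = -26.17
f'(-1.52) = -4.04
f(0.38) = -30.24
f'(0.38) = -0.24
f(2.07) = -27.79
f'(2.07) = 3.14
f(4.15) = -16.93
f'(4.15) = 7.30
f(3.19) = -23.01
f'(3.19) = 5.38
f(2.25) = -27.19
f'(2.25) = 3.50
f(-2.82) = -19.23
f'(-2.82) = -6.64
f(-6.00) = 12.00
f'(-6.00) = -13.00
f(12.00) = 102.00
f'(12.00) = 23.00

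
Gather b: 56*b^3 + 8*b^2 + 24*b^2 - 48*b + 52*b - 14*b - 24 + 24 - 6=56*b^3 + 32*b^2 - 10*b - 6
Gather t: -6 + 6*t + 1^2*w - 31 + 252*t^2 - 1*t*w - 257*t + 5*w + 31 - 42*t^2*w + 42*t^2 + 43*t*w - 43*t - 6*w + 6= t^2*(294 - 42*w) + t*(42*w - 294)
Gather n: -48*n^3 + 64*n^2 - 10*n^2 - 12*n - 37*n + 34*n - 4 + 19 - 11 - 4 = -48*n^3 + 54*n^2 - 15*n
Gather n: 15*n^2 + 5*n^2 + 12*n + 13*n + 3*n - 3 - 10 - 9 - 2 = 20*n^2 + 28*n - 24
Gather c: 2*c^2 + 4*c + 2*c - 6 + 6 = 2*c^2 + 6*c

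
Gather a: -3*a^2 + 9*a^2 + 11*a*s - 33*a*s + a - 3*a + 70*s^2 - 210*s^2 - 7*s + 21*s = 6*a^2 + a*(-22*s - 2) - 140*s^2 + 14*s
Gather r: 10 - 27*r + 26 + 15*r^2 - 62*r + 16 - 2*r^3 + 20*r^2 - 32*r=-2*r^3 + 35*r^2 - 121*r + 52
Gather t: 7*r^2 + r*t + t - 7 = 7*r^2 + t*(r + 1) - 7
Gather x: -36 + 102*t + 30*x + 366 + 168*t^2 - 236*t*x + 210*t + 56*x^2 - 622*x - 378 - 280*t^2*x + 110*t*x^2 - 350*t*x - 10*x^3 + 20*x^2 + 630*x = 168*t^2 + 312*t - 10*x^3 + x^2*(110*t + 76) + x*(-280*t^2 - 586*t + 38) - 48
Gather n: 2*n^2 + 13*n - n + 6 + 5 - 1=2*n^2 + 12*n + 10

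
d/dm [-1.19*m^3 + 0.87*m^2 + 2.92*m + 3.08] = -3.57*m^2 + 1.74*m + 2.92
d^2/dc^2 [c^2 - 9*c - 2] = 2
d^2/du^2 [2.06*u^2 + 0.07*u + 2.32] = 4.12000000000000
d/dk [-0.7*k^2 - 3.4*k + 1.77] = -1.4*k - 3.4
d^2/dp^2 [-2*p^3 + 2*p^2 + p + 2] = 4 - 12*p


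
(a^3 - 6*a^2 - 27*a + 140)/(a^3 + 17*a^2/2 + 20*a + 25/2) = 2*(a^2 - 11*a + 28)/(2*a^2 + 7*a + 5)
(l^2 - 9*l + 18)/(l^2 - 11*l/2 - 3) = 2*(l - 3)/(2*l + 1)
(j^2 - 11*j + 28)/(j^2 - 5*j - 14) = (j - 4)/(j + 2)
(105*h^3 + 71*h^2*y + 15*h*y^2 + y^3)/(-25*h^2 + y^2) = (21*h^2 + 10*h*y + y^2)/(-5*h + y)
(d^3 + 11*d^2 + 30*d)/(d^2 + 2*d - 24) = d*(d + 5)/(d - 4)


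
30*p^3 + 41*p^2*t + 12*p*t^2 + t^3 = (p + t)*(5*p + t)*(6*p + t)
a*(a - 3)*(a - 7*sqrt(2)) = a^3 - 7*sqrt(2)*a^2 - 3*a^2 + 21*sqrt(2)*a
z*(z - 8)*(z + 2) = z^3 - 6*z^2 - 16*z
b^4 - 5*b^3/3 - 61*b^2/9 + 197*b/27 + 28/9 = (b - 3)*(b - 4/3)*(b + 1/3)*(b + 7/3)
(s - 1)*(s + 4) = s^2 + 3*s - 4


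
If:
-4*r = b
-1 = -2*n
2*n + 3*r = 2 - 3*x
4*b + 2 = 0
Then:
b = -1/2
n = 1/2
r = 1/8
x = 5/24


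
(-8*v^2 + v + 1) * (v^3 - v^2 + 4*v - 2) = -8*v^5 + 9*v^4 - 32*v^3 + 19*v^2 + 2*v - 2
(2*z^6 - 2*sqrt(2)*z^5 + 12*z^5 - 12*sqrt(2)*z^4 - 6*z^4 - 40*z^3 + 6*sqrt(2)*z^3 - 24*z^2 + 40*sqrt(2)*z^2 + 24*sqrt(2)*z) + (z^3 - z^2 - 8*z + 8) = 2*z^6 - 2*sqrt(2)*z^5 + 12*z^5 - 12*sqrt(2)*z^4 - 6*z^4 - 39*z^3 + 6*sqrt(2)*z^3 - 25*z^2 + 40*sqrt(2)*z^2 - 8*z + 24*sqrt(2)*z + 8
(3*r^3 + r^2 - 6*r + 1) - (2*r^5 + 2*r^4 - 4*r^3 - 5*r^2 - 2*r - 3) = -2*r^5 - 2*r^4 + 7*r^3 + 6*r^2 - 4*r + 4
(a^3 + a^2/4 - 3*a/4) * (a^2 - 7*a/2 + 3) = a^5 - 13*a^4/4 + 11*a^3/8 + 27*a^2/8 - 9*a/4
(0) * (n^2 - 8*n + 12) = 0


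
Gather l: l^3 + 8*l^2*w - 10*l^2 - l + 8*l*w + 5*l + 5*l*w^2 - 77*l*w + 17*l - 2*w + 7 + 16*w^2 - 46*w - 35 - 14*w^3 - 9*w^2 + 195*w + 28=l^3 + l^2*(8*w - 10) + l*(5*w^2 - 69*w + 21) - 14*w^3 + 7*w^2 + 147*w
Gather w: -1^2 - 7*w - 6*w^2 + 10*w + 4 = -6*w^2 + 3*w + 3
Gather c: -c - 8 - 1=-c - 9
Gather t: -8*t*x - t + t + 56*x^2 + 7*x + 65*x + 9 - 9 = -8*t*x + 56*x^2 + 72*x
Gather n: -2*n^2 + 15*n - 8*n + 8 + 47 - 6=-2*n^2 + 7*n + 49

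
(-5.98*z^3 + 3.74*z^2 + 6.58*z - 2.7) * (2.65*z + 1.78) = -15.847*z^4 - 0.733400000000001*z^3 + 24.0942*z^2 + 4.5574*z - 4.806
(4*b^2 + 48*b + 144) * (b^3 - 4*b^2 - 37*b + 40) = 4*b^5 + 32*b^4 - 196*b^3 - 2192*b^2 - 3408*b + 5760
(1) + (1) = 2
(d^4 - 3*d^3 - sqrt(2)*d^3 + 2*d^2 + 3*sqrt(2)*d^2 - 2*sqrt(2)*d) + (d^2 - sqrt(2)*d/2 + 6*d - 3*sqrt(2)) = d^4 - 3*d^3 - sqrt(2)*d^3 + 3*d^2 + 3*sqrt(2)*d^2 - 5*sqrt(2)*d/2 + 6*d - 3*sqrt(2)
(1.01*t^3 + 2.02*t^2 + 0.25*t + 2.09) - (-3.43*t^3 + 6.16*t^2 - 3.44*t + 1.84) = 4.44*t^3 - 4.14*t^2 + 3.69*t + 0.25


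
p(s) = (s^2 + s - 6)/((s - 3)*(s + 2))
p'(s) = (2*s + 1)/((s - 3)*(s + 2)) - (s^2 + s - 6)/((s - 3)*(s + 2)^2) - (s^2 + s - 6)/((s - 3)^2*(s + 2)) = 2*(-s^2 - 6)/(s^4 - 2*s^3 - 11*s^2 + 12*s + 36)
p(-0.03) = 1.01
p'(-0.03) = -0.34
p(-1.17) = 1.68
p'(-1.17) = -1.23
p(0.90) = 0.70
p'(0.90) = -0.37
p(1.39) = 0.49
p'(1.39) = -0.53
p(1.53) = 0.41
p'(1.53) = -0.62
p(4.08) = 2.24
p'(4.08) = -1.05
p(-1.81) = 4.96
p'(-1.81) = -22.21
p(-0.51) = 1.20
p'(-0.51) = -0.46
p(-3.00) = 0.00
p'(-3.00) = -0.83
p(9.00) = 1.27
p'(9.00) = -0.04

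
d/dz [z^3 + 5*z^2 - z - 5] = 3*z^2 + 10*z - 1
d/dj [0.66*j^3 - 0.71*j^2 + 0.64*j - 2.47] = 1.98*j^2 - 1.42*j + 0.64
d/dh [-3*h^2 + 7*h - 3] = 7 - 6*h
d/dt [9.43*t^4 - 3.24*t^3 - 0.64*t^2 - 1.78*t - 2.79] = 37.72*t^3 - 9.72*t^2 - 1.28*t - 1.78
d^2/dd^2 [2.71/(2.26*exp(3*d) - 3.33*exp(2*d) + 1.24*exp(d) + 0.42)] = ((-55.1214*exp(2*d) + 36.0972*exp(d) - 3.3604)*(2.26*exp(3*d) - 3.33*exp(2*d) + 1.24*exp(d) + 0.42) + 2.71*(6.78*exp(2*d) - 6.66*exp(d) + 1.24)*(13.56*exp(2*d) - 13.32*exp(d) + 2.48)*exp(d))*exp(d)/(2.26*exp(3*d) - 3.33*exp(2*d) + 1.24*exp(d) + 0.42)^3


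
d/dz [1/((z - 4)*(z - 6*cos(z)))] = ((4 - z)*(z - 6*cos(z)) - (z - 4)^2*(6*sin(z) + 1))/((z - 4)^3*(z - 6*cos(z))^2)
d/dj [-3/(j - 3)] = 3/(j - 3)^2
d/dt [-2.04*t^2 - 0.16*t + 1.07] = -4.08*t - 0.16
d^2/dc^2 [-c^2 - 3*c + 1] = -2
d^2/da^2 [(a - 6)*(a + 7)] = 2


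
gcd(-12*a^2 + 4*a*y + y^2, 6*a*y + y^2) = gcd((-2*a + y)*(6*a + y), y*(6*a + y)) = 6*a + y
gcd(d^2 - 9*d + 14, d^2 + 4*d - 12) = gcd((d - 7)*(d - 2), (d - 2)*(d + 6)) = d - 2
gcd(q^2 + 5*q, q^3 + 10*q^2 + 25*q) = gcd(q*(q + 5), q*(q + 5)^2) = q^2 + 5*q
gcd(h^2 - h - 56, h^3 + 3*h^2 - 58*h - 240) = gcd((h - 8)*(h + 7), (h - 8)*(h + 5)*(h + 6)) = h - 8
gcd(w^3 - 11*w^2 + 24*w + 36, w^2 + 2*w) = 1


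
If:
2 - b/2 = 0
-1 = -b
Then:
No Solution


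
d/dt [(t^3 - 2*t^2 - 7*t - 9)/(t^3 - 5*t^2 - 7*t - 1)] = (-3*t^4 + 3*t^2 - 86*t - 56)/(t^6 - 10*t^5 + 11*t^4 + 68*t^3 + 59*t^2 + 14*t + 1)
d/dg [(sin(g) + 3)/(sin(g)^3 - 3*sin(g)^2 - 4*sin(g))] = 2*(-sin(g)^3 - 3*sin(g)^2 + 9*sin(g) + 6)*cos(g)/((sin(g) - 4)^2*(sin(g) + 1)^2*sin(g)^2)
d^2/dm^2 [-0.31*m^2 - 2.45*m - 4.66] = -0.620000000000000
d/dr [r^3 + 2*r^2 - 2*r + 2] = 3*r^2 + 4*r - 2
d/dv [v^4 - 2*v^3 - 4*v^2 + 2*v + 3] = 4*v^3 - 6*v^2 - 8*v + 2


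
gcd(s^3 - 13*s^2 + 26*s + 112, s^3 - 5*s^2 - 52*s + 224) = s - 8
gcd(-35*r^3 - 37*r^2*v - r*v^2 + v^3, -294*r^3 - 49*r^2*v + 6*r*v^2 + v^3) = 7*r - v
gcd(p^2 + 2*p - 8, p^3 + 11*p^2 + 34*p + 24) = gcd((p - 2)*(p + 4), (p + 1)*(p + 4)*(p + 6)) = p + 4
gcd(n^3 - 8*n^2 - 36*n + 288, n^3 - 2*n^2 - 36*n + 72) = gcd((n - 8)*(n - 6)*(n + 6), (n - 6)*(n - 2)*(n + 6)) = n^2 - 36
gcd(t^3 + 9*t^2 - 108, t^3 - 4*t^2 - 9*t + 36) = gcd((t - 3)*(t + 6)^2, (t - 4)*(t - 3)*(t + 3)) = t - 3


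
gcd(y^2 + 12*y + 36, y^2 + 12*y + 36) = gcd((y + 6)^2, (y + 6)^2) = y^2 + 12*y + 36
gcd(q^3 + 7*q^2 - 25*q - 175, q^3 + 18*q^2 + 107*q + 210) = q^2 + 12*q + 35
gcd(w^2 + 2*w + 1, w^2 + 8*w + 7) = w + 1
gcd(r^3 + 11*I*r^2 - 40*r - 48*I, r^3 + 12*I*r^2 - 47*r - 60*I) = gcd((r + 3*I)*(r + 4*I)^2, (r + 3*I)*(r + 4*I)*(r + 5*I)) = r^2 + 7*I*r - 12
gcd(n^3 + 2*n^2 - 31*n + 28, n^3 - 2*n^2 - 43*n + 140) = n^2 + 3*n - 28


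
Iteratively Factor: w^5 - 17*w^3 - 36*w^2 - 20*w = (w + 2)*(w^4 - 2*w^3 - 13*w^2 - 10*w) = (w - 5)*(w + 2)*(w^3 + 3*w^2 + 2*w) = (w - 5)*(w + 1)*(w + 2)*(w^2 + 2*w) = (w - 5)*(w + 1)*(w + 2)^2*(w)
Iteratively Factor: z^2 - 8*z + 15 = (z - 5)*(z - 3)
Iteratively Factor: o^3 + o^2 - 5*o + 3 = (o - 1)*(o^2 + 2*o - 3) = (o - 1)^2*(o + 3)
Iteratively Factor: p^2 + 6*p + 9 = (p + 3)*(p + 3)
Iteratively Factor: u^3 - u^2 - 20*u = (u)*(u^2 - u - 20) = u*(u + 4)*(u - 5)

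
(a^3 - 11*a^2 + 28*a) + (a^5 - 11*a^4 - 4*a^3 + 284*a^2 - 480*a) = a^5 - 11*a^4 - 3*a^3 + 273*a^2 - 452*a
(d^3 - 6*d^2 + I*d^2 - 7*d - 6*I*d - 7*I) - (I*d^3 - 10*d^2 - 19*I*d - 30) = d^3 - I*d^3 + 4*d^2 + I*d^2 - 7*d + 13*I*d + 30 - 7*I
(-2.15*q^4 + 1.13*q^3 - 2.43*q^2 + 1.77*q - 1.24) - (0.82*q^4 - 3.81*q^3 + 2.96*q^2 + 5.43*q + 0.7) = -2.97*q^4 + 4.94*q^3 - 5.39*q^2 - 3.66*q - 1.94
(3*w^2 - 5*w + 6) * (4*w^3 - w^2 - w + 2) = 12*w^5 - 23*w^4 + 26*w^3 + 5*w^2 - 16*w + 12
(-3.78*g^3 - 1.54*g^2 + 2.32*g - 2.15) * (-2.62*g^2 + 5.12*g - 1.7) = 9.9036*g^5 - 15.3188*g^4 - 7.5372*g^3 + 20.1294*g^2 - 14.952*g + 3.655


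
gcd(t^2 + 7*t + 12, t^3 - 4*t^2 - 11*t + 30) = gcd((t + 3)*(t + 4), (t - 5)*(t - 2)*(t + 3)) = t + 3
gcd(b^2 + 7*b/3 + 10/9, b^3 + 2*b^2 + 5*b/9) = b + 5/3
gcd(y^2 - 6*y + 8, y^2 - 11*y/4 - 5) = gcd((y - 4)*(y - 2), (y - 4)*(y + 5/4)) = y - 4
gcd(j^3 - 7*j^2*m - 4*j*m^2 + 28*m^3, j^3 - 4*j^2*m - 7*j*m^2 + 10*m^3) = j + 2*m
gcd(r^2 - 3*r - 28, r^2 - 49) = r - 7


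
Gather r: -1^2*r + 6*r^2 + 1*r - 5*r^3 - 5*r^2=-5*r^3 + r^2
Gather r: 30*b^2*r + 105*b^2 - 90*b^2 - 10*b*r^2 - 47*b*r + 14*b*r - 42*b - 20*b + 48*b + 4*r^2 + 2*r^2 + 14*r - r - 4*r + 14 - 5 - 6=15*b^2 - 14*b + r^2*(6 - 10*b) + r*(30*b^2 - 33*b + 9) + 3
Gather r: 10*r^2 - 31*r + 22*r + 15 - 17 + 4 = 10*r^2 - 9*r + 2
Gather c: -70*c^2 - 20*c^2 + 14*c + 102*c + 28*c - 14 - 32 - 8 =-90*c^2 + 144*c - 54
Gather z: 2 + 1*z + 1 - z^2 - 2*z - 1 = -z^2 - z + 2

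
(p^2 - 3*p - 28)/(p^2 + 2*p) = (p^2 - 3*p - 28)/(p*(p + 2))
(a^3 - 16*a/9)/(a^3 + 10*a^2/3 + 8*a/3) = (a - 4/3)/(a + 2)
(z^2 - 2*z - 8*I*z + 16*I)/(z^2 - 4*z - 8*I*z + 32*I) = (z - 2)/(z - 4)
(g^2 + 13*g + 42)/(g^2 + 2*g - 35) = (g + 6)/(g - 5)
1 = 1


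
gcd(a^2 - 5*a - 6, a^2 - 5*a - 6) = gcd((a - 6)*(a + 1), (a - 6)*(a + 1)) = a^2 - 5*a - 6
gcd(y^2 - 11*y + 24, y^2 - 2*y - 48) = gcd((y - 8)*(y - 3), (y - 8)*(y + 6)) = y - 8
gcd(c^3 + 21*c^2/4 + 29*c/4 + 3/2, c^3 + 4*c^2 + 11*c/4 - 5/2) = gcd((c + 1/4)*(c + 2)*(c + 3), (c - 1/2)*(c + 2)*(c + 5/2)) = c + 2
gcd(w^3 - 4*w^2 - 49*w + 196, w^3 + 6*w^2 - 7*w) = w + 7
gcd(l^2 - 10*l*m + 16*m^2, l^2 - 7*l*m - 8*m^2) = l - 8*m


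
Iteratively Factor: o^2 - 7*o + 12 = (o - 4)*(o - 3)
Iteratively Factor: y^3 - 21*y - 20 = (y - 5)*(y^2 + 5*y + 4) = (y - 5)*(y + 1)*(y + 4)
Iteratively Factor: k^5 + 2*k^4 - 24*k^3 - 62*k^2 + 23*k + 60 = (k - 5)*(k^4 + 7*k^3 + 11*k^2 - 7*k - 12) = (k - 5)*(k + 3)*(k^3 + 4*k^2 - k - 4) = (k - 5)*(k + 1)*(k + 3)*(k^2 + 3*k - 4) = (k - 5)*(k - 1)*(k + 1)*(k + 3)*(k + 4)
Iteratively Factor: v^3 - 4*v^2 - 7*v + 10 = (v + 2)*(v^2 - 6*v + 5) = (v - 5)*(v + 2)*(v - 1)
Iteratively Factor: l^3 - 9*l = (l + 3)*(l^2 - 3*l) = (l - 3)*(l + 3)*(l)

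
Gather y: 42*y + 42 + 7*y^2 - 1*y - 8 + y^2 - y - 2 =8*y^2 + 40*y + 32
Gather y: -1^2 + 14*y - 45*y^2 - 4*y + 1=-45*y^2 + 10*y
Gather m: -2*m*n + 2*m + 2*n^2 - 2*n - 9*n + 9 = m*(2 - 2*n) + 2*n^2 - 11*n + 9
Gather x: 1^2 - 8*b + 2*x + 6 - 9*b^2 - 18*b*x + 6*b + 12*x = -9*b^2 - 2*b + x*(14 - 18*b) + 7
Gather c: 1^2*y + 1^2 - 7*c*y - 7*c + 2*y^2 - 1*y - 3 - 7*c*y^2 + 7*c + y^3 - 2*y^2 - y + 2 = c*(-7*y^2 - 7*y) + y^3 - y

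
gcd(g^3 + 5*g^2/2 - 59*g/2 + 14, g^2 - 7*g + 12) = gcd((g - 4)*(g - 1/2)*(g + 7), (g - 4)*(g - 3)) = g - 4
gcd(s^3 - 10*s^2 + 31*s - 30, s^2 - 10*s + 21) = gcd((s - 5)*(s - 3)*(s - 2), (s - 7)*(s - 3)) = s - 3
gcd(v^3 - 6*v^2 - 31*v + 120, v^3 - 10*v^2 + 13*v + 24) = v^2 - 11*v + 24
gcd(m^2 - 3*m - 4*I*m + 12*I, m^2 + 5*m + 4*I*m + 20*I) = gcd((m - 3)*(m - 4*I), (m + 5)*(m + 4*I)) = 1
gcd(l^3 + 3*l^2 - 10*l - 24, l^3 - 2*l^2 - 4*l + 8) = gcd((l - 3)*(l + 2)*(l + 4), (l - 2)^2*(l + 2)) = l + 2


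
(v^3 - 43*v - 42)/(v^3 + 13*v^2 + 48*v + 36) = (v - 7)/(v + 6)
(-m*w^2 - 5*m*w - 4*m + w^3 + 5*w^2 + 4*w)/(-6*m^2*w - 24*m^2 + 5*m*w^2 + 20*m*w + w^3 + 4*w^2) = (w + 1)/(6*m + w)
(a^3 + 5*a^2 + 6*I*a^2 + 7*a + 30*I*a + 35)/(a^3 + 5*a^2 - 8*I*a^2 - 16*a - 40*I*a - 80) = (a^2 + 6*I*a + 7)/(a^2 - 8*I*a - 16)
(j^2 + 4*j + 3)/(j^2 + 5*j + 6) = (j + 1)/(j + 2)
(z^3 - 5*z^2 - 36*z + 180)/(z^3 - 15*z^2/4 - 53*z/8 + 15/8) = 8*(z^2 - 36)/(8*z^2 + 10*z - 3)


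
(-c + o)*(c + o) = -c^2 + o^2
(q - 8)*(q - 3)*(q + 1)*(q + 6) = q^4 - 4*q^3 - 47*q^2 + 102*q + 144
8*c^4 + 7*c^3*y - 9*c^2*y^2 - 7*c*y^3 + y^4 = (-8*c + y)*(-c + y)*(c + y)^2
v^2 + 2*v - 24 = (v - 4)*(v + 6)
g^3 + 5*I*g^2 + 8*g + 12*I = (g - 2*I)*(g + I)*(g + 6*I)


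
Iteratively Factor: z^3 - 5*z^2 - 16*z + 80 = (z - 4)*(z^2 - z - 20) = (z - 4)*(z + 4)*(z - 5)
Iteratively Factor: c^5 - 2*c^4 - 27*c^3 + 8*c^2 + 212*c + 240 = (c - 5)*(c^4 + 3*c^3 - 12*c^2 - 52*c - 48) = (c - 5)*(c + 2)*(c^3 + c^2 - 14*c - 24) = (c - 5)*(c + 2)*(c + 3)*(c^2 - 2*c - 8) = (c - 5)*(c + 2)^2*(c + 3)*(c - 4)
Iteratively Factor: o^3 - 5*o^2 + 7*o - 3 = (o - 1)*(o^2 - 4*o + 3) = (o - 1)^2*(o - 3)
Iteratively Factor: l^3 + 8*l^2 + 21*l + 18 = (l + 3)*(l^2 + 5*l + 6) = (l + 3)^2*(l + 2)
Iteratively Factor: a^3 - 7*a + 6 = (a - 1)*(a^2 + a - 6) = (a - 2)*(a - 1)*(a + 3)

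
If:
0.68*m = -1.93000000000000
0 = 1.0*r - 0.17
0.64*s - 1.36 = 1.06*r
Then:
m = -2.84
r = 0.17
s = 2.41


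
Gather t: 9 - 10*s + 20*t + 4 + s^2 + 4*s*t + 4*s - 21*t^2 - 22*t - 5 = s^2 - 6*s - 21*t^2 + t*(4*s - 2) + 8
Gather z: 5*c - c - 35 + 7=4*c - 28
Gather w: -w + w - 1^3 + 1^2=0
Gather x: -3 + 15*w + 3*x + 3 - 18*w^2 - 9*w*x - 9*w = -18*w^2 + 6*w + x*(3 - 9*w)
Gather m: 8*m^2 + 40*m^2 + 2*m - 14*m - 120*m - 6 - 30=48*m^2 - 132*m - 36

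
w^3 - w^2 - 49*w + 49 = (w - 7)*(w - 1)*(w + 7)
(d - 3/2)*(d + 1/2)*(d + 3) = d^3 + 2*d^2 - 15*d/4 - 9/4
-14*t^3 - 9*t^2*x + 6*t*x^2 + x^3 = (-2*t + x)*(t + x)*(7*t + x)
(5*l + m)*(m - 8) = 5*l*m - 40*l + m^2 - 8*m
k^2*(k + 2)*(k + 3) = k^4 + 5*k^3 + 6*k^2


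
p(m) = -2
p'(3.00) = 0.00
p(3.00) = -2.00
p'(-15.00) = 0.00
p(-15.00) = -2.00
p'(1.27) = 0.00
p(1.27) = -2.00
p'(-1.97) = 0.00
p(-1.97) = -2.00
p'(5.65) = 0.00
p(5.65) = -2.00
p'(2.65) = 0.00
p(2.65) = -2.00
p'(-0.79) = 0.00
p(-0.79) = -2.00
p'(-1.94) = 0.00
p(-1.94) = -2.00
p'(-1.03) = 0.00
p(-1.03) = -2.00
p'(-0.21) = 0.00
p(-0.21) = -2.00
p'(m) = 0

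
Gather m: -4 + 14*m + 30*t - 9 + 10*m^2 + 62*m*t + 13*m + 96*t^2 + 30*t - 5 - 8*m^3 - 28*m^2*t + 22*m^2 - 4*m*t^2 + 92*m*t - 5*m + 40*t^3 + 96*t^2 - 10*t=-8*m^3 + m^2*(32 - 28*t) + m*(-4*t^2 + 154*t + 22) + 40*t^3 + 192*t^2 + 50*t - 18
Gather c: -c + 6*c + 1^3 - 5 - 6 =5*c - 10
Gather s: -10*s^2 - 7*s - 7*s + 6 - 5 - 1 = -10*s^2 - 14*s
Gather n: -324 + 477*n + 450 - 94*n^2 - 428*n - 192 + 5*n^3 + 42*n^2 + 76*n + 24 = 5*n^3 - 52*n^2 + 125*n - 42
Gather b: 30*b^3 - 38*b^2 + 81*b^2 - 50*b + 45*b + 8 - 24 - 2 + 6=30*b^3 + 43*b^2 - 5*b - 12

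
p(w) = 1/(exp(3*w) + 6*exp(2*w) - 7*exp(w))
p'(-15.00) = 467002.48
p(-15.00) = -467002.60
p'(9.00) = 0.00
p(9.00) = 0.00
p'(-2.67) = 2.05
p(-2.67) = -2.19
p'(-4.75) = 16.51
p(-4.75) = -16.64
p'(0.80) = -0.12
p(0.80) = 0.04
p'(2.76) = -0.00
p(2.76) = 0.00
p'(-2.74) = 2.20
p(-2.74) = -2.34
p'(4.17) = -0.00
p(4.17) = 0.00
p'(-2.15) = 1.21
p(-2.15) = -1.37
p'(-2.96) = 2.75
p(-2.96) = -2.89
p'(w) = (-3*exp(3*w) - 12*exp(2*w) + 7*exp(w))/(exp(3*w) + 6*exp(2*w) - 7*exp(w))^2 = (-3*exp(2*w) - 12*exp(w) + 7)*exp(-w)/(exp(2*w) + 6*exp(w) - 7)^2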